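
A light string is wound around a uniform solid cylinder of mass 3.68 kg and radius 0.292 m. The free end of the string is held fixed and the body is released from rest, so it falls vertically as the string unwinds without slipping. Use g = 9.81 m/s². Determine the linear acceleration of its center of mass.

a ≈ 6.54 m/s²

Translation: Mg − T = Ma. Rotation about the center: TR = Iα with I = ½MR².
With a = αR: T = (I/R²)a = (1/2)M a, so Mg = (1 + 0.5000)Ma.
a = g/(1 + 0.5000) = 9.81/1.500 = 6.540 m/s².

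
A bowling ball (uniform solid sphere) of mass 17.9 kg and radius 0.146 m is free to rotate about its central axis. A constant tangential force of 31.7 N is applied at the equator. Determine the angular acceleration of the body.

I = (2/5)MR² = (2/5)(17.9)(0.146)² = 0.1526 kg·m².
τ = F R = (31.7)(0.146) = 4.628 N·m.
From τ = Iα: α = 4.628/0.1526 = 30.32 rad/s².

α ≈ 30.3 rad/s²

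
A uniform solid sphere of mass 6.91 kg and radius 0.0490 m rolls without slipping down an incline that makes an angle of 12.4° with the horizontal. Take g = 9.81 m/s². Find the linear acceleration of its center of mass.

Translation along the incline: Mg sinθ − f = Ma.
Rotation about the center: fR = Iα with I = (2/5)MR². No-slip gives a = αR, so f = (I/R²)a = (2/5)M a.
Substituting: Mg sinθ = (1 + 0.4000)Ma, so a = g sinθ/(1 + 0.4000) = (9.81) sin 12.4° / 1.400 = 1.505 m/s².

a ≈ 1.50 m/s²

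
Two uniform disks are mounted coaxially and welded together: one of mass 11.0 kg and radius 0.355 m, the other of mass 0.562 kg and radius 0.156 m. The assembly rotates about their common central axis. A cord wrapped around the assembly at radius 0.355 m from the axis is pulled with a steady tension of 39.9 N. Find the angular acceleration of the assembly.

α ≈ 20.2 rad/s²

I = ½M₁R₁² + ½M₂R₂² = ½(11.0)(0.355)² + ½(0.562)(0.156)² = 0.7000 kg·m².
τ = F r = (39.9)(0.355) = 14.16 N·m.
α = τ/I = 14.16/0.7000 = 20.24 rad/s².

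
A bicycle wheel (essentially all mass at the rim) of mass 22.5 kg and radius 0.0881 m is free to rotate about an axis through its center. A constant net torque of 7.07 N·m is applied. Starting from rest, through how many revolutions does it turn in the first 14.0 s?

≈ 631 revolutions

I = MR² = (22.5)(0.0881)² = 0.1746 kg·m².
α = τ/I = 7.07/0.1746 = 40.48 rad/s².
θ = ½αt² = ½(40.48)(14.0)² = 3967 rad.
Revolutions = θ/(2π) = 631.4.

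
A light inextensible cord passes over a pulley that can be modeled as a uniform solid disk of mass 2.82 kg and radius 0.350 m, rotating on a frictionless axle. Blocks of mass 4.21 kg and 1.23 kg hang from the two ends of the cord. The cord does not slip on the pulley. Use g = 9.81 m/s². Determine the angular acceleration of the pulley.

I = ½MR² = (1/2)(2.82)(0.350)² = 0.1727 kg·m².
Heavier block: m₁g − T₁ = m₁a. Lighter block: T₂ − m₂g = m₂a.
Pulley: (T₁ − T₂)R = Iα = I(a/R), so T₁ − T₂ = (I/R²)a = (1/2)M_p a = 1.410·a.
Adding the three: (m₁ − m₂)g = (m₁ + m₂ + 1.410)a, so a = (4.21 − 1.23)(9.81)/(4.21 + 1.23 + 1.410) = 4.268 m/s².
α = a/R = 4.268/0.350 = 12.19 rad/s².

α ≈ 12.2 rad/s²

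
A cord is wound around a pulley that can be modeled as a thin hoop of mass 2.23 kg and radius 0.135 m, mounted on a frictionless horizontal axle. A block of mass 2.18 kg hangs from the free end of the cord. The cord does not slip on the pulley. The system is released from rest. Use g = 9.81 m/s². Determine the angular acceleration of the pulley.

α ≈ 35.9 rad/s²

I = MR² = (2.23)(0.135)² = 0.04064 kg·m².
Block: mg − T = ma. Pulley: TR = Iα. No-slip: a = αR, so T = (I/R²)a = 2.230·a.
Then mg = (m + 2.230)a, so a = (2.18)(9.81)/(2.18 + 2.230) = 4.849 m/s².
α = a/R = 4.849/0.135 = 35.92 rad/s².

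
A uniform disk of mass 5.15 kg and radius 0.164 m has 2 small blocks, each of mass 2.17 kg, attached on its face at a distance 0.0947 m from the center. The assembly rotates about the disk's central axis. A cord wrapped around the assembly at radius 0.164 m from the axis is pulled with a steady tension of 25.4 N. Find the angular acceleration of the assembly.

α ≈ 38.5 rad/s²

I_disk = ½MR² = ½(5.15)(0.164)² = 0.06926 kg·m².
I_blocks = 2·m·r² = 2(2.17)(0.0947)² = 0.03892 kg·m².
Total I = 0.1082 kg·m².
τ = F r = (25.4)(0.164) = 4.166 N·m.
α = τ/I = 4.166/0.1082 = 38.51 rad/s².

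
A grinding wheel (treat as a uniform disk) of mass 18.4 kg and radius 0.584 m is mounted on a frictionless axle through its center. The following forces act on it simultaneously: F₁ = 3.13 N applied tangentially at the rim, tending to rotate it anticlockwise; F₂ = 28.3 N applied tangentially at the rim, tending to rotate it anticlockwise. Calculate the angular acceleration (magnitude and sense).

α ≈ 5.85 rad/s², anticlockwise

I = ½MR² = (1/2)(18.4)(0.584)² = 3.138 kg·m².
Taking anticlockwise as positive: τ₁ = +(3.13)(0.584) = +1.828 N·m; τ₂ = +(28.3)(0.584) = +16.53 N·m.
Net torque τ = 18.36 N·m.
α = τ/I = 18.36/3.138 = 5.850 rad/s².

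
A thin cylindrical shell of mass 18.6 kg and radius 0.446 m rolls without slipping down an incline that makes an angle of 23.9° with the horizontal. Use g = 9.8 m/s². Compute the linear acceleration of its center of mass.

a ≈ 1.99 m/s²

Translation along the incline: Mg sinθ − f = Ma.
Rotation about the center: fR = Iα with I = MR². No-slip gives a = αR, so f = (I/R²)a = M a.
Substituting: Mg sinθ = (1 + 1.000)Ma, so a = g sinθ/(1 + 1.000) = (9.8) sin 23.9° / 2.000 = 1.985 m/s².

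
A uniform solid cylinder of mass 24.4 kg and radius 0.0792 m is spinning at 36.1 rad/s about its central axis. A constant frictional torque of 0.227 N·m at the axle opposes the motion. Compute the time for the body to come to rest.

I = ½MR² = (1/2)(24.4)(0.0792)² = 0.07653 kg·m².
The net torque has magnitude 0.227 N·m, opposing ω.
|α| = τ/I = 0.2270/0.07653 = 2.966 rad/s² (deceleration).
0 = ω₀ − |α|t ⇒ t = ω₀/|α| = 36.1/2.966 = 12.17 s.

t ≈ 12.2 s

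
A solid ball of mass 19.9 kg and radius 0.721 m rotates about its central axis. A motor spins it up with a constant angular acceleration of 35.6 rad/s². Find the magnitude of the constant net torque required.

τ ≈ 147 N·m

I = (2/5)MR² = (2/5)(19.9)(0.721)² = 4.138 kg·m².
τ = Iα = (4.138)(35.60) = 147.3 N·m.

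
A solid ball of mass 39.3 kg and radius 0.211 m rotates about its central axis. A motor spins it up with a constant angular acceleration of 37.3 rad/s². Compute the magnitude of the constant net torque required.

τ ≈ 26.1 N·m

I = (2/5)MR² = (2/5)(39.3)(0.211)² = 0.6999 kg·m².
τ = Iα = (0.6999)(37.30) = 26.11 N·m.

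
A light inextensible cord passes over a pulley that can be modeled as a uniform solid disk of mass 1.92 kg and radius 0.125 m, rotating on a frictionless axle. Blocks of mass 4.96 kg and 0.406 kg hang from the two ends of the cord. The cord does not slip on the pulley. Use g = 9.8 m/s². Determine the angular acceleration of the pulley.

α ≈ 56.4 rad/s²

I = ½MR² = (1/2)(1.92)(0.125)² = 0.01500 kg·m².
Heavier block: m₁g − T₁ = m₁a. Lighter block: T₂ − m₂g = m₂a.
Pulley: (T₁ − T₂)R = Iα = I(a/R), so T₁ − T₂ = (I/R²)a = (1/2)M_p a = 0.9600·a.
Adding the three: (m₁ − m₂)g = (m₁ + m₂ + 0.9600)a, so a = (4.96 − 0.406)(9.8)/(4.96 + 0.406 + 0.9600) = 7.055 m/s².
α = a/R = 7.055/0.125 = 56.44 rad/s².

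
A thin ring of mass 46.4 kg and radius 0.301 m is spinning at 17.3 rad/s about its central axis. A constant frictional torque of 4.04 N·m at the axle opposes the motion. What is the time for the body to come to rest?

I = MR² = (46.4)(0.301)² = 4.204 kg·m².
The net torque has magnitude 4.04 N·m, opposing ω.
|α| = τ/I = 4.040/4.204 = 0.9610 rad/s² (deceleration).
0 = ω₀ − |α|t ⇒ t = ω₀/|α| = 17.3/0.9610 = 18.00 s.

t ≈ 18.0 s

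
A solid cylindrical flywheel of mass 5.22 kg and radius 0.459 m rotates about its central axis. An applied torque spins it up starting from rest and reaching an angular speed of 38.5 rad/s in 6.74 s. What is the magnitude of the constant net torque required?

I = ½MR² = (1/2)(5.22)(0.459)² = 0.5499 kg·m².
α = Δω/Δt = (38.5 − 0)/6.74 = 5.712 rad/s².
τ = Iα = (0.5499)(5.712) = 3.141 N·m.

τ ≈ 3.14 N·m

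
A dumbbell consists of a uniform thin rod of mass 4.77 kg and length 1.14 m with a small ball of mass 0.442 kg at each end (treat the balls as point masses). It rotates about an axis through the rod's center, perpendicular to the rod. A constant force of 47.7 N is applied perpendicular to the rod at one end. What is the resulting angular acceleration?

I_rod = (1/12)ML² = (1/12)(4.77)(1.14)² = 0.5166 kg·m².
I_balls = 2·m·(L/2)² = 2(0.442)(0.5700)² = 0.2872 kg·m².
Total I = 0.8038 kg·m².
τ = F·(L/2) = (47.7)(0.570) = 27.19 N·m.
α = τ/I = 27.19/0.8038 = 33.83 rad/s².

α ≈ 33.8 rad/s²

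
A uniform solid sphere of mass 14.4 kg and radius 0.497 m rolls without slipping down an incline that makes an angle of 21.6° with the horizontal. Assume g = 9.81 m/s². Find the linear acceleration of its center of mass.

a ≈ 2.58 m/s²

Translation along the incline: Mg sinθ − f = Ma.
Rotation about the center: fR = Iα with I = (2/5)MR². No-slip gives a = αR, so f = (I/R²)a = (2/5)M a.
Substituting: Mg sinθ = (1 + 0.4000)Ma, so a = g sinθ/(1 + 0.4000) = (9.81) sin 21.6° / 1.400 = 2.580 m/s².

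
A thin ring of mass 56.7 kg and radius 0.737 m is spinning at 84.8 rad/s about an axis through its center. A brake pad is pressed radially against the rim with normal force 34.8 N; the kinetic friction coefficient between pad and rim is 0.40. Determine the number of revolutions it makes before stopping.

≈ 1720 revolutions

I = MR² = (56.7)(0.737)² = 30.80 kg·m².
Friction force f = μN = (0.40)(34.8) = 13.92 N at the rim; torque magnitude τ = fR = 10.26 N·m, opposing ω.
|α| = τ/I = 10.26/30.80 = 0.3331 rad/s² (deceleration).
ω² = ω₀² − 2|α|θ with ω = 0 ⇒ θ = ω₀²/(2|α|) = 10790 rad = 1718 rev.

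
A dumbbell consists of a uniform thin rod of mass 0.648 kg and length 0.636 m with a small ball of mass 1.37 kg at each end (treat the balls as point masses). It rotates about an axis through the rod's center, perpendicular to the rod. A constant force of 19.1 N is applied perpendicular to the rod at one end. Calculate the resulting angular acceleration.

I_rod = (1/12)ML² = (1/12)(0.648)(0.636)² = 0.02184 kg·m².
I_balls = 2·m·(L/2)² = 2(1.37)(0.3180)² = 0.2771 kg·m².
Total I = 0.2989 kg·m².
τ = F·(L/2) = (19.1)(0.318) = 6.074 N·m.
α = τ/I = 6.074/0.2989 = 20.32 rad/s².

α ≈ 20.3 rad/s²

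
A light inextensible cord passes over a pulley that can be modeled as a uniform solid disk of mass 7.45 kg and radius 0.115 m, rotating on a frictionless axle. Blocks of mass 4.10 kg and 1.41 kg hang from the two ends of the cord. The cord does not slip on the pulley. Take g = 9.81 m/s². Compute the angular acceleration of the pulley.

I = ½MR² = (1/2)(7.45)(0.115)² = 0.04926 kg·m².
Heavier block: m₁g − T₁ = m₁a. Lighter block: T₂ − m₂g = m₂a.
Pulley: (T₁ − T₂)R = Iα = I(a/R), so T₁ − T₂ = (I/R²)a = (1/2)M_p a = 3.725·a.
Adding the three: (m₁ − m₂)g = (m₁ + m₂ + 3.725)a, so a = (4.10 − 1.41)(9.81)/(4.10 + 1.41 + 3.725) = 2.857 m/s².
α = a/R = 2.857/0.115 = 24.85 rad/s².

α ≈ 24.8 rad/s²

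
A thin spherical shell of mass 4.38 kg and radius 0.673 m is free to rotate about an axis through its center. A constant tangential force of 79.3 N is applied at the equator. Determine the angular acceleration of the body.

I = (2/3)MR² = (2/3)(4.38)(0.673)² = 1.323 kg·m².
τ = F R = (79.3)(0.673) = 53.37 N·m.
Newton's second law for rotation, τ = Iα, gives α = τ/I = 53.37/1.323 = 40.35 rad/s².

α ≈ 40.4 rad/s²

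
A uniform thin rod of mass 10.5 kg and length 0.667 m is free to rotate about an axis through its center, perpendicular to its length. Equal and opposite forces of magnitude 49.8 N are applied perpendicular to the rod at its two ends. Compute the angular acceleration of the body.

α ≈ 85.3 rad/s²

I = (1/12)ML² = (1/12)(10.5)(0.667)² = 0.3893 kg·m².
The couple gives τ = F·(L/2) + F·(L/2) = F L = (49.8)(0.667) = 33.22 N·m.
From τ = Iα: α = 33.22/0.3893 = 85.33 rad/s².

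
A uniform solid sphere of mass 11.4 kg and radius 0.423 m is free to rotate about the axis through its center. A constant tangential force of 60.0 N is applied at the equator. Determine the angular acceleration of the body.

α ≈ 31.1 rad/s²

I = (2/5)MR² = (2/5)(11.4)(0.423)² = 0.8159 kg·m².
τ = F R = (60.0)(0.423) = 25.38 N·m.
From τ = Iα: α = 25.38/0.8159 = 31.11 rad/s².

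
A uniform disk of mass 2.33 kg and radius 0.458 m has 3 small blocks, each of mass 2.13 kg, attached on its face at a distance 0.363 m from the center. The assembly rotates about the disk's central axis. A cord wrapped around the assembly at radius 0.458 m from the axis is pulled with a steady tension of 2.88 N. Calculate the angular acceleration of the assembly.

I_disk = ½MR² = ½(2.33)(0.458)² = 0.2444 kg·m².
I_blocks = 3·m·r² = 3(2.13)(0.363)² = 0.8420 kg·m².
Total I = 1.086 kg·m².
τ = F r = (2.88)(0.458) = 1.319 N·m.
α = τ/I = 1.319/1.086 = 1.214 rad/s².

α ≈ 1.21 rad/s²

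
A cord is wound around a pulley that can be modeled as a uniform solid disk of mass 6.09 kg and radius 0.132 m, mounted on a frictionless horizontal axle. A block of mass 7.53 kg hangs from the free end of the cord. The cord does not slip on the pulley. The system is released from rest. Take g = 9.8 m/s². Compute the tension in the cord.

T ≈ 21.2 N

I = ½MR² = (1/2)(6.09)(0.132)² = 0.05306 kg·m².
Block: mg − T = ma. Pulley: TR = Iα. No-slip: a = αR, so T = (I/R²)a = 3.045·a.
Then mg = (m + 3.045)a, so a = (7.53)(9.8)/(7.53 + 3.045) = 6.978 m/s².
T = 3.045·a = 21.25 N.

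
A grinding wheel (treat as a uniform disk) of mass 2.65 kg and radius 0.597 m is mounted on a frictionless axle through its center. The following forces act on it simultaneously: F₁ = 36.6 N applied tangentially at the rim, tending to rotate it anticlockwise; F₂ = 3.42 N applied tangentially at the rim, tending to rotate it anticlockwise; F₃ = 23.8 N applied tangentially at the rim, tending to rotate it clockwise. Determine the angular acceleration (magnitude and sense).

α ≈ 20.5 rad/s², anticlockwise

I = ½MR² = (1/2)(2.65)(0.597)² = 0.4722 kg·m².
Taking anticlockwise as positive: τ₁ = +(36.6)(0.597) = +21.85 N·m; τ₂ = +(3.42)(0.597) = +2.042 N·m; τ₃ = −(23.8)(0.597) = −14.21 N·m.
Net torque τ = 9.683 N·m.
α = τ/I = 9.683/0.4722 = 20.51 rad/s².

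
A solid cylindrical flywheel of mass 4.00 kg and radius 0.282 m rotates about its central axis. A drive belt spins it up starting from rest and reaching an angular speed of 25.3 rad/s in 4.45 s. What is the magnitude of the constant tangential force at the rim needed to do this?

I = ½MR² = (1/2)(4.00)(0.282)² = 0.1590 kg·m².
α = Δω/Δt = (25.3 − 0)/4.45 = 5.685 rad/s².
The required torque is τ = Iα = (0.1590)(5.685) = 0.9043 N·m.
A tangential force at the rim gives τ = FR, so F = τ/R = 0.9043/0.282 = 3.207 N.

F ≈ 3.21 N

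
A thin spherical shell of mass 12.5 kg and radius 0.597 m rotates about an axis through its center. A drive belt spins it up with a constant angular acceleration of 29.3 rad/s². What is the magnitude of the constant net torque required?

I = (2/3)MR² = (2/3)(12.5)(0.597)² = 2.970 kg·m².
τ = Iα = (2.970)(29.30) = 87.02 N·m.

τ ≈ 87.0 N·m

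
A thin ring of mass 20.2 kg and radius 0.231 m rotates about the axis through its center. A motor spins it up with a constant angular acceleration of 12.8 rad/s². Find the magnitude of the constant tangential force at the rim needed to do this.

F ≈ 59.7 N

I = MR² = (20.2)(0.231)² = 1.078 kg·m².
The required torque is τ = Iα = (1.078)(12.80) = 13.80 N·m.
A tangential force at the rim gives τ = FR, so F = τ/R = 13.80/0.231 = 59.73 N.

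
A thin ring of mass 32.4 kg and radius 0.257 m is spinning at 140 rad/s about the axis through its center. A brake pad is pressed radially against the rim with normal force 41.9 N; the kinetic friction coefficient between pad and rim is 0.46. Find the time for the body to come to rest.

t ≈ 60.5 s

I = MR² = (32.4)(0.257)² = 2.140 kg·m².
Friction force f = μN = (0.46)(41.9) = 19.27 N at the rim; torque magnitude τ = fR = 4.953 N·m, opposing ω.
|α| = τ/I = 4.953/2.140 = 2.315 rad/s² (deceleration).
0 = ω₀ − |α|t ⇒ t = ω₀/|α| = 140/2.315 = 60.48 s.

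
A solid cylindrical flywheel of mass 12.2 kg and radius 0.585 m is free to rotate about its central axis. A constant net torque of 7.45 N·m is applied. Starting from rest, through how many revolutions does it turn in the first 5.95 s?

≈ 10.1 revolutions

I = ½MR² = (1/2)(12.2)(0.585)² = 2.088 kg·m².
α = τ/I = 7.45/2.088 = 3.569 rad/s².
θ = ½αt² = ½(3.569)(5.95)² = 63.17 rad.
Revolutions = θ/(2π) = 10.05.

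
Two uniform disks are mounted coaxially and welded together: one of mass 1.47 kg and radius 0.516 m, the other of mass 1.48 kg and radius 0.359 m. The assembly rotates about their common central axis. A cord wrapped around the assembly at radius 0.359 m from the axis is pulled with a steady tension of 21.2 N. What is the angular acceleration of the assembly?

α ≈ 26.1 rad/s²

I = ½M₁R₁² + ½M₂R₂² = ½(1.47)(0.516)² + ½(1.48)(0.359)² = 0.2911 kg·m².
τ = F r = (21.2)(0.359) = 7.611 N·m.
α = τ/I = 7.611/0.2911 = 26.15 rad/s².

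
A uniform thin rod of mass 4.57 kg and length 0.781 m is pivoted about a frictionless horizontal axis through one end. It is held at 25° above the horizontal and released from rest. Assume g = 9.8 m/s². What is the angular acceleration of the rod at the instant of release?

α ≈ 17.1 rad/s²

About the pivot, I = (1/3)ML² = (1/3)(4.57)(0.781)² = 0.9292 kg·m².
The weight acts at the center, a distance L/2 = 0.3905 m from the pivot; τ = Mg(L/2) cos 25° = 15.85 N·m.
α = τ/I = 15.85/0.9292 = 17.06 rad/s².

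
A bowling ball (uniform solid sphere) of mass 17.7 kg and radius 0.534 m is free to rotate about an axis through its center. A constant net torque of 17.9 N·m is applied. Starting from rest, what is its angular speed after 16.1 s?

I = (2/5)MR² = (2/5)(17.7)(0.534)² = 2.019 kg·m².
α = τ/I = 17.9/2.019 = 8.866 rad/s².
ω = ω₀ + αt = 0 + (8.866)(16.1) = 142.7 rad/s.

ω ≈ 143 rad/s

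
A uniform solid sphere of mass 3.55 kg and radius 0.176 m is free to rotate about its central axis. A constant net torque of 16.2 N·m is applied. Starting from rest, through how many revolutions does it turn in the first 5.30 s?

≈ 823 revolutions

I = (2/5)MR² = (2/5)(3.55)(0.176)² = 0.04399 kg·m².
α = τ/I = 16.2/0.04399 = 368.3 rad/s².
θ = ½αt² = ½(368.3)(5.30)² = 5173 rad.
Revolutions = θ/(2π) = 823.3.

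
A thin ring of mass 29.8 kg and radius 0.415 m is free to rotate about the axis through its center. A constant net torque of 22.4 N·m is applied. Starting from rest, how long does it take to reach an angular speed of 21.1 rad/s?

I = MR² = (29.8)(0.415)² = 5.132 kg·m².
α = τ/I = 22.4/5.132 = 4.365 rad/s².
ω = αt ⇒ t = ω/α = 21.1/4.365 = 4.834 s.

t ≈ 4.83 s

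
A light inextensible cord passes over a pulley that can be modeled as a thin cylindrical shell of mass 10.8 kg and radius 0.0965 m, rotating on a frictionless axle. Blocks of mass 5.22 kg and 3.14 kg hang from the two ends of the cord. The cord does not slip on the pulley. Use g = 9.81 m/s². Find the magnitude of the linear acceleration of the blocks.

a ≈ 1.06 m/s²

I = MR² = (10.8)(0.0965)² = 0.1006 kg·m².
Heavier block: m₁g − T₁ = m₁a. Lighter block: T₂ − m₂g = m₂a.
Pulley: (T₁ − T₂)R = Iα = I(a/R), so T₁ − T₂ = (I/R²)a = 1·M_p a = 10.80·a.
Adding the three: (m₁ − m₂)g = (m₁ + m₂ + 10.80)a, so a = (5.22 − 3.14)(9.81)/(5.22 + 3.14 + 10.80) = 1.065 m/s².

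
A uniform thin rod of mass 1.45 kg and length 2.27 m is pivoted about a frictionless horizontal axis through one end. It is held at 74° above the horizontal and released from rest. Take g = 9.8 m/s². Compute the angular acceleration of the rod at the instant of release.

α ≈ 1.78 rad/s²

About the pivot, I = (1/3)ML² = (1/3)(1.45)(2.27)² = 2.491 kg·m².
The weight acts at the center, a distance L/2 = 1.135 m from the pivot; τ = Mg(L/2) cos 74° = 4.446 N·m.
α = τ/I = 4.446/2.491 = 1.785 rad/s².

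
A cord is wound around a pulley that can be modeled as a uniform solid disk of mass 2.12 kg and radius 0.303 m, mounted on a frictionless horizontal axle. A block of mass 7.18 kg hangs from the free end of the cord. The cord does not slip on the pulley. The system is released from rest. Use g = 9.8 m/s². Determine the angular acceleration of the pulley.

I = ½MR² = (1/2)(2.12)(0.303)² = 0.09732 kg·m².
Block: mg − T = ma. Pulley: TR = Iα. No-slip: a = αR, so T = (I/R²)a = 1.060·a.
Then mg = (m + 1.060)a, so a = (7.18)(9.8)/(7.18 + 1.060) = 8.539 m/s².
α = a/R = 8.539/0.303 = 28.18 rad/s².

α ≈ 28.2 rad/s²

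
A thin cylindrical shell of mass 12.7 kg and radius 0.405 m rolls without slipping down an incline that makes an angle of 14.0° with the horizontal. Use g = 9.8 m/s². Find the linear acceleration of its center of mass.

Translation along the incline: Mg sinθ − f = Ma.
Rotation about the center: fR = Iα with I = MR². No-slip gives a = αR, so f = (I/R²)a = M a.
Substituting: Mg sinθ = (1 + 1.000)Ma, so a = g sinθ/(1 + 1.000) = (9.8) sin 14.0° / 2.000 = 1.185 m/s².

a ≈ 1.19 m/s²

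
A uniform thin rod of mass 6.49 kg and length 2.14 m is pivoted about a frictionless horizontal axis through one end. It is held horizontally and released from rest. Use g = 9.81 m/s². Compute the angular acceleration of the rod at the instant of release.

α ≈ 6.88 rad/s²

About the pivot, I = (1/3)ML² = (1/3)(6.49)(2.14)² = 9.907 kg·m².
The weight acts at the center, a distance L/2 = 1.070 m from the pivot; τ = Mg(L/2) = 68.12 N·m.
α = τ/I = 68.12/9.907 = 6.876 rad/s².
(Equivalently α = (3g/(2L)) = 6.876 rad/s².)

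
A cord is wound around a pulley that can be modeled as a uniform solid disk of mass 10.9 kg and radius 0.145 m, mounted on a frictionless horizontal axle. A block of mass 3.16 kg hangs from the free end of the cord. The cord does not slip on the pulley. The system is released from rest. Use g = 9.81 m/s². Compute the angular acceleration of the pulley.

I = ½MR² = (1/2)(10.9)(0.145)² = 0.1146 kg·m².
Block: mg − T = ma. Pulley: TR = Iα. No-slip: a = αR, so T = (I/R²)a = 5.450·a.
Then mg = (m + 5.450)a, so a = (3.16)(9.81)/(3.16 + 5.450) = 3.600 m/s².
α = a/R = 3.600/0.145 = 24.83 rad/s².

α ≈ 24.8 rad/s²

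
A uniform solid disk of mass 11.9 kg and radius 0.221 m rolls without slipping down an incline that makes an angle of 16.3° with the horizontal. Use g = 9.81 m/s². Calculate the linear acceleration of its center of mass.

a ≈ 1.84 m/s²

Translation along the incline: Mg sinθ − f = Ma.
Rotation about the center: fR = Iα with I = ½MR². No-slip gives a = αR, so f = (I/R²)a = (1/2)M a.
Substituting: Mg sinθ = (1 + 0.5000)Ma, so a = g sinθ/(1 + 0.5000) = (9.81) sin 16.3° / 1.500 = 1.836 m/s².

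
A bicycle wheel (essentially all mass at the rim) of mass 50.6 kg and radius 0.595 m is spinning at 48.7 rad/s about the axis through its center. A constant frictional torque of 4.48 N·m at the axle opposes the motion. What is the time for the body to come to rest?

I = MR² = (50.6)(0.595)² = 17.91 kg·m².
The net torque has magnitude 4.48 N·m, opposing ω.
|α| = τ/I = 4.480/17.91 = 0.2501 rad/s² (deceleration).
0 = ω₀ − |α|t ⇒ t = ω₀/|α| = 48.7/0.2501 = 194.7 s.

t ≈ 195 s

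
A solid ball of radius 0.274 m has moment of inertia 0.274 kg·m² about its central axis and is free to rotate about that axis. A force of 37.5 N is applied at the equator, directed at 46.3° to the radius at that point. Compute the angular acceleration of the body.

α ≈ 27.1 rad/s²

Only the tangential component produces torque: τ = F R sinθ = (37.5)(0.274) sin 46.3° = 7.428 N·m.
From τ = Iα: α = 7.428/0.2740 = 27.11 rad/s².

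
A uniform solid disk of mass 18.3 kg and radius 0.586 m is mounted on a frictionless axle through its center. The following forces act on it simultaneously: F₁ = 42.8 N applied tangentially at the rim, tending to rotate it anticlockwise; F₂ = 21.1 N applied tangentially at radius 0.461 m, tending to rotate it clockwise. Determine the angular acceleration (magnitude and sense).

I = ½MR² = (1/2)(18.3)(0.586)² = 3.142 kg·m².
Taking anticlockwise as positive: τ₁ = +(42.8)(0.586) = +25.08 N·m; τ₂ = −(21.1)(0.461) = −9.727 N·m.
Net torque τ = 15.35 N·m.
α = τ/I = 15.35/3.142 = 4.886 rad/s².

α ≈ 4.89 rad/s², anticlockwise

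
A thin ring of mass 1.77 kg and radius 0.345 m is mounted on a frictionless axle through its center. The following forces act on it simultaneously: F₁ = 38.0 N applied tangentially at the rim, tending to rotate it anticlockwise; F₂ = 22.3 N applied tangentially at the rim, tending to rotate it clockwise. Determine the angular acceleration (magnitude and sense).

α ≈ 25.7 rad/s², anticlockwise

I = MR² = (1.77)(0.345)² = 0.2107 kg·m².
Taking anticlockwise as positive: τ₁ = +(38.0)(0.345) = +13.11 N·m; τ₂ = −(22.3)(0.345) = −7.693 N·m.
Net torque τ = 5.417 N·m.
α = τ/I = 5.417/0.2107 = 25.71 rad/s².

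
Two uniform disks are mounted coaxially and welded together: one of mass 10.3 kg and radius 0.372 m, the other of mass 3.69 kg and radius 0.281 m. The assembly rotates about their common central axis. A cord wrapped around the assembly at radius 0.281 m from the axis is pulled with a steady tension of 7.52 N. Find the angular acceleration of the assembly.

α ≈ 2.46 rad/s²

I = ½M₁R₁² + ½M₂R₂² = ½(10.3)(0.372)² + ½(3.69)(0.281)² = 0.8584 kg·m².
τ = F r = (7.52)(0.281) = 2.113 N·m.
α = τ/I = 2.113/0.8584 = 2.462 rad/s².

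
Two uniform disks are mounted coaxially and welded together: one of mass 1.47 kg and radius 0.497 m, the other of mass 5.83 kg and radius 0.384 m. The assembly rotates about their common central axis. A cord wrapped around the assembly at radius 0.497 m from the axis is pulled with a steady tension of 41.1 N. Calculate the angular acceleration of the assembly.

α ≈ 33.4 rad/s²

I = ½M₁R₁² + ½M₂R₂² = ½(1.47)(0.497)² + ½(5.83)(0.384)² = 0.6114 kg·m².
τ = F r = (41.1)(0.497) = 20.43 N·m.
α = τ/I = 20.43/0.6114 = 33.41 rad/s².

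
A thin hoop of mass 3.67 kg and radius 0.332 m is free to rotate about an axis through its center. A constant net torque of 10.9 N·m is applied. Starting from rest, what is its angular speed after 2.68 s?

ω ≈ 72.2 rad/s

I = MR² = (3.67)(0.332)² = 0.4045 kg·m².
α = τ/I = 10.9/0.4045 = 26.95 rad/s².
ω = ω₀ + αt = 0 + (26.95)(2.68) = 72.21 rad/s.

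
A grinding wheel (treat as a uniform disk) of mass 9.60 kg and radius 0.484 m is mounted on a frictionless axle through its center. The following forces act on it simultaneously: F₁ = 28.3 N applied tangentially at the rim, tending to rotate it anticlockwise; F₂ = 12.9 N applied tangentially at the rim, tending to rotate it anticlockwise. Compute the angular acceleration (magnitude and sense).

α ≈ 17.7 rad/s², anticlockwise

I = ½MR² = (1/2)(9.60)(0.484)² = 1.124 kg·m².
Taking anticlockwise as positive: τ₁ = +(28.3)(0.484) = +13.70 N·m; τ₂ = +(12.9)(0.484) = +6.244 N·m.
Net torque τ = 19.94 N·m.
α = τ/I = 19.94/1.124 = 17.73 rad/s².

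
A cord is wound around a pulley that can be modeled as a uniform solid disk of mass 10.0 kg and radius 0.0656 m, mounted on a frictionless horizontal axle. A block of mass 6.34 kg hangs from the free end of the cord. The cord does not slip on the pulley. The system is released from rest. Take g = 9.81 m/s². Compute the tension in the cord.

I = ½MR² = (1/2)(10.0)(0.0656)² = 0.02152 kg·m².
Block: mg − T = ma. Pulley: TR = Iα. No-slip: a = αR, so T = (I/R²)a = 5.000·a.
Then mg = (m + 5.000)a, so a = (6.34)(9.81)/(6.34 + 5.000) = 5.485 m/s².
T = 5.000·a = 27.42 N.

T ≈ 27.4 N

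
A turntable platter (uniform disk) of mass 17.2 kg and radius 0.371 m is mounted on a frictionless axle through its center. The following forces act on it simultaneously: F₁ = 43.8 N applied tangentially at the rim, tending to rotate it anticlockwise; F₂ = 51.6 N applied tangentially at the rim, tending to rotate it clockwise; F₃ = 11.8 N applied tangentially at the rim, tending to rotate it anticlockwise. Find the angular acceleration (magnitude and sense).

I = ½MR² = (1/2)(17.2)(0.371)² = 1.184 kg·m².
Taking anticlockwise as positive: τ₁ = +(43.8)(0.371) = +16.25 N·m; τ₂ = −(51.6)(0.371) = −19.14 N·m; τ₃ = +(11.8)(0.371) = +4.378 N·m.
Net torque τ = 1.484 N·m.
α = τ/I = 1.484/1.184 = 1.254 rad/s².

α ≈ 1.25 rad/s², anticlockwise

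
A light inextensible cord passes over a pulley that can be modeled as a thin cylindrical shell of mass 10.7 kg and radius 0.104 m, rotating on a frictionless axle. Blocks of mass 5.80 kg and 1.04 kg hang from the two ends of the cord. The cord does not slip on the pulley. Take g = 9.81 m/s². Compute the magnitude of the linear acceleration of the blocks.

a ≈ 2.66 m/s²

I = MR² = (10.7)(0.104)² = 0.1157 kg·m².
Heavier block: m₁g − T₁ = m₁a. Lighter block: T₂ − m₂g = m₂a.
Pulley: (T₁ − T₂)R = Iα = I(a/R), so T₁ − T₂ = (I/R²)a = 1·M_p a = 10.70·a.
Adding the three: (m₁ − m₂)g = (m₁ + m₂ + 10.70)a, so a = (5.80 − 1.04)(9.81)/(5.80 + 1.04 + 10.70) = 2.662 m/s².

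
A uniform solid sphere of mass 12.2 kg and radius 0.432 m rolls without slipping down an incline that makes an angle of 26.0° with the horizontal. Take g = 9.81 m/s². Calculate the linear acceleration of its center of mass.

Translation along the incline: Mg sinθ − f = Ma.
Rotation about the center: fR = Iα with I = (2/5)MR². No-slip gives a = αR, so f = (I/R²)a = (2/5)M a.
Substituting: Mg sinθ = (1 + 0.4000)Ma, so a = g sinθ/(1 + 0.4000) = (9.81) sin 26.0° / 1.400 = 3.072 m/s².

a ≈ 3.07 m/s²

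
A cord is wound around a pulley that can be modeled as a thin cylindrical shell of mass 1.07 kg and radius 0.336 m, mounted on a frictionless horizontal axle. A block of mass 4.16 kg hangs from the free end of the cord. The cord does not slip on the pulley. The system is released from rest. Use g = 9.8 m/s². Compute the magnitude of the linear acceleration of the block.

a ≈ 7.80 m/s²

I = MR² = (1.07)(0.336)² = 0.1208 kg·m².
Block: mg − T = ma. Pulley: TR = Iα. No-slip: a = αR, so T = (I/R²)a = 1.070·a.
Then mg = (m + 1.070)a, so a = (4.16)(9.8)/(4.16 + 1.070) = 7.795 m/s².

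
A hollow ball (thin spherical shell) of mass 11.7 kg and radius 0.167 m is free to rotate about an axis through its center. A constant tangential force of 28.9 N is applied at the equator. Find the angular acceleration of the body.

α ≈ 22.2 rad/s²

I = (2/3)MR² = (2/3)(11.7)(0.167)² = 0.2175 kg·m².
τ = F R = (28.9)(0.167) = 4.826 N·m.
Newton's second law for rotation, τ = Iα, gives α = τ/I = 4.826/0.2175 = 22.19 rad/s².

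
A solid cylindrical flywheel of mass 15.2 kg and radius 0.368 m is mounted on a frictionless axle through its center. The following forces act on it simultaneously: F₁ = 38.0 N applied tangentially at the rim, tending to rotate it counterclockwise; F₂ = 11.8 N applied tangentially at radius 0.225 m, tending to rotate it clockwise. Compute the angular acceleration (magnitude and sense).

α ≈ 11.0 rad/s², counterclockwise

I = ½MR² = (1/2)(15.2)(0.368)² = 1.029 kg·m².
Taking counterclockwise as positive: τ₁ = +(38.0)(0.368) = +13.98 N·m; τ₂ = −(11.8)(0.225) = −2.655 N·m.
Net torque τ = 11.33 N·m.
α = τ/I = 11.33/1.029 = 11.01 rad/s².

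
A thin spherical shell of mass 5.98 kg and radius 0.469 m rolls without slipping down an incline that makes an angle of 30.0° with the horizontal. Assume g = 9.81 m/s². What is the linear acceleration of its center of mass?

Translation along the incline: Mg sinθ − f = Ma.
Rotation about the center: fR = Iα with I = (2/3)MR². No-slip gives a = αR, so f = (I/R²)a = (2/3)M a.
Substituting: Mg sinθ = (1 + 0.6667)Ma, so a = g sinθ/(1 + 0.6667) = (9.81) sin 30.0° / 1.667 = 2.943 m/s².

a ≈ 2.94 m/s²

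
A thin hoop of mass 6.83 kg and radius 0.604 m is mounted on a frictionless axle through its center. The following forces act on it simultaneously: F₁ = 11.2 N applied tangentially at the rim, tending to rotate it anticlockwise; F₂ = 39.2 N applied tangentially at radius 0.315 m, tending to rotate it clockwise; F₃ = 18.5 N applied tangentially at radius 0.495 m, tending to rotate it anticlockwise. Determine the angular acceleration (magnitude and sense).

I = MR² = (6.83)(0.604)² = 2.492 kg·m².
Taking anticlockwise as positive: τ₁ = +(11.2)(0.604) = +6.765 N·m; τ₂ = −(39.2)(0.315) = −12.35 N·m; τ₃ = +(18.5)(0.495) = +9.158 N·m.
Net torque τ = 3.574 N·m.
α = τ/I = 3.574/2.492 = 1.434 rad/s².

α ≈ 1.43 rad/s², anticlockwise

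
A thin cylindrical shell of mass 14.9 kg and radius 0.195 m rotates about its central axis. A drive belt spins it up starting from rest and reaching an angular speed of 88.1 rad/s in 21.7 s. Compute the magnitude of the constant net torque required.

I = MR² = (14.9)(0.195)² = 0.5666 kg·m².
α = Δω/Δt = (88.1 − 0)/21.7 = 4.060 rad/s².
τ = Iα = (0.5666)(4.060) = 2.300 N·m.

τ ≈ 2.30 N·m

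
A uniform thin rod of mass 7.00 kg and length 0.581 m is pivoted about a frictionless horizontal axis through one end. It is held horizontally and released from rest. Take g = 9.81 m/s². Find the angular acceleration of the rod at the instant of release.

About the pivot, I = (1/3)ML² = (1/3)(7.00)(0.581)² = 0.7876 kg·m².
The weight acts at the center, a distance L/2 = 0.2905 m from the pivot; τ = Mg(L/2) = 19.95 N·m.
α = τ/I = 19.95/0.7876 = 25.33 rad/s².

α ≈ 25.3 rad/s²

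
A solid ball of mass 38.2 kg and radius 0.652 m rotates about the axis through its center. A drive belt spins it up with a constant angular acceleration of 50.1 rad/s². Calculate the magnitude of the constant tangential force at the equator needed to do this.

I = (2/5)MR² = (2/5)(38.2)(0.652)² = 6.496 kg·m².
The required torque is τ = Iα = (6.496)(50.10) = 325.4 N·m.
A tangential force at the equator gives τ = FR, so F = τ/R = 325.4/0.652 = 499.1 N.

F ≈ 499 N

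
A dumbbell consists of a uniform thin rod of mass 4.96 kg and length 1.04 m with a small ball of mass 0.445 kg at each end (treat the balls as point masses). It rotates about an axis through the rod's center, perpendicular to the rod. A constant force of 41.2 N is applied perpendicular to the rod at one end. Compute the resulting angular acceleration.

α ≈ 31.2 rad/s²

I_rod = (1/12)ML² = (1/12)(4.96)(1.04)² = 0.4471 kg·m².
I_balls = 2·m·(L/2)² = 2(0.445)(0.5200)² = 0.2407 kg·m².
Total I = 0.6877 kg·m².
τ = F·(L/2) = (41.2)(0.520) = 21.42 N·m.
α = τ/I = 21.42/0.6877 = 31.15 rad/s².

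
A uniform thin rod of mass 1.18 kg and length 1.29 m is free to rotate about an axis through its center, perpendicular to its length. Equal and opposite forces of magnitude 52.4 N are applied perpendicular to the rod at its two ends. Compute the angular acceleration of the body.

I = (1/12)ML² = (1/12)(1.18)(1.29)² = 0.1636 kg·m².
The couple gives τ = F·(L/2) + F·(L/2) = F L = (52.4)(1.29) = 67.60 N·m.
From τ = Iα: α = 67.60/0.1636 = 413.1 rad/s².

α ≈ 413 rad/s²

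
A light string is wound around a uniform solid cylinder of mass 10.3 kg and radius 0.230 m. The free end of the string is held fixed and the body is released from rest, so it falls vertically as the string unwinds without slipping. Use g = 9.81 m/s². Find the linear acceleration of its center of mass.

a ≈ 6.54 m/s²

Translation: Mg − T = Ma. Rotation about the center: TR = Iα with I = ½MR².
With a = αR: T = (I/R²)a = (1/2)M a, so Mg = (1 + 0.5000)Ma.
a = g/(1 + 0.5000) = 9.81/1.500 = 6.540 m/s².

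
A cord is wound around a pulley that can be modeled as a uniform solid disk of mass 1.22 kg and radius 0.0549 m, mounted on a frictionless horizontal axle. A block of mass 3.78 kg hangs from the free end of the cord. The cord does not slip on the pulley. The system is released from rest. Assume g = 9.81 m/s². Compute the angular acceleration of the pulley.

I = ½MR² = (1/2)(1.22)(0.0549)² = 0.001839 kg·m².
Block: mg − T = ma. Pulley: TR = Iα. No-slip: a = αR, so T = (I/R²)a = 0.6100·a.
Then mg = (m + 0.6100)a, so a = (3.78)(9.81)/(3.78 + 0.6100) = 8.447 m/s².
α = a/R = 8.447/0.0549 = 153.9 rad/s².

α ≈ 154 rad/s²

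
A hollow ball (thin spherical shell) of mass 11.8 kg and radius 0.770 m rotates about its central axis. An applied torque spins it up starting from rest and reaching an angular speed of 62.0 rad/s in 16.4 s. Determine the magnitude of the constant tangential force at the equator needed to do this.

I = (2/3)MR² = (2/3)(11.8)(0.770)² = 4.664 kg·m².
α = Δω/Δt = (62.0 − 0)/16.4 = 3.780 rad/s².
The required torque is τ = Iα = (4.664)(3.780) = 17.63 N·m.
A tangential force at the equator gives τ = FR, so F = τ/R = 17.63/0.770 = 22.90 N.

F ≈ 22.9 N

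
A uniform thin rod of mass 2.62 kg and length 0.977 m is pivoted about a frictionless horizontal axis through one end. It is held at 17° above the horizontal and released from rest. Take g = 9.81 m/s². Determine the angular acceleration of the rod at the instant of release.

About the pivot, I = (1/3)ML² = (1/3)(2.62)(0.977)² = 0.8336 kg·m².
The weight acts at the center, a distance L/2 = 0.4885 m from the pivot; τ = Mg(L/2) cos 17° = 12.01 N·m.
α = τ/I = 12.01/0.8336 = 14.40 rad/s².

α ≈ 14.4 rad/s²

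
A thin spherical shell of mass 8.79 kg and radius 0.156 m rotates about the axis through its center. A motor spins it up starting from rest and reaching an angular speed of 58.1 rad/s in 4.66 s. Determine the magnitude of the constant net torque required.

I = (2/3)MR² = (2/3)(8.79)(0.156)² = 0.1426 kg·m².
α = Δω/Δt = (58.1 − 0)/4.66 = 12.47 rad/s².
τ = Iα = (0.1426)(12.47) = 1.778 N·m.

τ ≈ 1.78 N·m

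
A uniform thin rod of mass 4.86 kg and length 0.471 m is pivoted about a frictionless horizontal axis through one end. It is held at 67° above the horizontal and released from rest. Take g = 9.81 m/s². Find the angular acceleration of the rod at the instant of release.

α ≈ 12.2 rad/s²

About the pivot, I = (1/3)ML² = (1/3)(4.86)(0.471)² = 0.3594 kg·m².
The weight acts at the center, a distance L/2 = 0.2355 m from the pivot; τ = Mg(L/2) cos 67° = 4.387 N·m.
α = τ/I = 4.387/0.3594 = 12.21 rad/s².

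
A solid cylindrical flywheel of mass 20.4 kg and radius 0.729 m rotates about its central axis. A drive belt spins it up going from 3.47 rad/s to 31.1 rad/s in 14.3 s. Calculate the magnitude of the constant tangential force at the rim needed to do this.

I = ½MR² = (1/2)(20.4)(0.729)² = 5.421 kg·m².
α = Δω/Δt = (31.1 − 3.47)/14.3 = 1.932 rad/s².
The required torque is τ = Iα = (5.421)(1.932) = 10.47 N·m.
A tangential force at the rim gives τ = FR, so F = τ/R = 10.47/0.729 = 14.37 N.

F ≈ 14.4 N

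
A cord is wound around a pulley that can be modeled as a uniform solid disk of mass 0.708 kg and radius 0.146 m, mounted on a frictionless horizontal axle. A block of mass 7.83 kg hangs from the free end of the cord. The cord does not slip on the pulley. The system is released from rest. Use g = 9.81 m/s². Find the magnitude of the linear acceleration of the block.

I = ½MR² = (1/2)(0.708)(0.146)² = 0.007546 kg·m².
Block: mg − T = ma. Pulley: TR = Iα. No-slip: a = αR, so T = (I/R²)a = 0.3540·a.
Then mg = (m + 0.3540)a, so a = (7.83)(9.81)/(7.83 + 0.3540) = 9.386 m/s².

a ≈ 9.39 m/s²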